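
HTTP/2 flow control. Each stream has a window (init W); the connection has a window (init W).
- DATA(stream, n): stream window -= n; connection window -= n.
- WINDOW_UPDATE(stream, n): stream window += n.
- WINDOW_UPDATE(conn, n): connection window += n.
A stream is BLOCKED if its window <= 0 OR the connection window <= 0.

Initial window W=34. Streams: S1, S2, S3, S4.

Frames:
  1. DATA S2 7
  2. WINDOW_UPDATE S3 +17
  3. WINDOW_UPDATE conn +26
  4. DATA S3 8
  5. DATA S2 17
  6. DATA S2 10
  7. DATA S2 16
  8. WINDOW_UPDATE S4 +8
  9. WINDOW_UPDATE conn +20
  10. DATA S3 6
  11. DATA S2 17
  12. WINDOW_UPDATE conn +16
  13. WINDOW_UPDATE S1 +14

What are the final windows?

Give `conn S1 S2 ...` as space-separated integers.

Answer: 15 48 -33 37 42

Derivation:
Op 1: conn=27 S1=34 S2=27 S3=34 S4=34 blocked=[]
Op 2: conn=27 S1=34 S2=27 S3=51 S4=34 blocked=[]
Op 3: conn=53 S1=34 S2=27 S3=51 S4=34 blocked=[]
Op 4: conn=45 S1=34 S2=27 S3=43 S4=34 blocked=[]
Op 5: conn=28 S1=34 S2=10 S3=43 S4=34 blocked=[]
Op 6: conn=18 S1=34 S2=0 S3=43 S4=34 blocked=[2]
Op 7: conn=2 S1=34 S2=-16 S3=43 S4=34 blocked=[2]
Op 8: conn=2 S1=34 S2=-16 S3=43 S4=42 blocked=[2]
Op 9: conn=22 S1=34 S2=-16 S3=43 S4=42 blocked=[2]
Op 10: conn=16 S1=34 S2=-16 S3=37 S4=42 blocked=[2]
Op 11: conn=-1 S1=34 S2=-33 S3=37 S4=42 blocked=[1, 2, 3, 4]
Op 12: conn=15 S1=34 S2=-33 S3=37 S4=42 blocked=[2]
Op 13: conn=15 S1=48 S2=-33 S3=37 S4=42 blocked=[2]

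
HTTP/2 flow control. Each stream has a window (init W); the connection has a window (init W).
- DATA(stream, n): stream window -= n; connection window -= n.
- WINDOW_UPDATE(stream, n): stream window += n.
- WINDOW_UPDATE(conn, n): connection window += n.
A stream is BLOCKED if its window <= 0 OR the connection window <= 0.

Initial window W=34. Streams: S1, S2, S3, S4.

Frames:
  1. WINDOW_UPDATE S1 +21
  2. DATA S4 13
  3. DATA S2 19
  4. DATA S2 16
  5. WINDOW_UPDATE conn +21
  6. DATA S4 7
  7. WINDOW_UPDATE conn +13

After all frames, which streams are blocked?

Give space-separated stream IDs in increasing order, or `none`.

Answer: S2

Derivation:
Op 1: conn=34 S1=55 S2=34 S3=34 S4=34 blocked=[]
Op 2: conn=21 S1=55 S2=34 S3=34 S4=21 blocked=[]
Op 3: conn=2 S1=55 S2=15 S3=34 S4=21 blocked=[]
Op 4: conn=-14 S1=55 S2=-1 S3=34 S4=21 blocked=[1, 2, 3, 4]
Op 5: conn=7 S1=55 S2=-1 S3=34 S4=21 blocked=[2]
Op 6: conn=0 S1=55 S2=-1 S3=34 S4=14 blocked=[1, 2, 3, 4]
Op 7: conn=13 S1=55 S2=-1 S3=34 S4=14 blocked=[2]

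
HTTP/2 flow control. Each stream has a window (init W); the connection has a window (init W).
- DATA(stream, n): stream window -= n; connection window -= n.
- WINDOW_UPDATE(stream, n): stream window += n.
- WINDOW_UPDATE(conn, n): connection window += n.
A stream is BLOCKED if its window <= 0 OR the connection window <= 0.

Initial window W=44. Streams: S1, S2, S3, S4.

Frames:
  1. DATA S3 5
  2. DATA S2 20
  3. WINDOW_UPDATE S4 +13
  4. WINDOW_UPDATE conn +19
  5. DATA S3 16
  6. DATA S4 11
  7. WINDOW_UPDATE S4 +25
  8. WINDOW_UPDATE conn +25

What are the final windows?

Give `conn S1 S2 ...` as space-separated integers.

Answer: 36 44 24 23 71

Derivation:
Op 1: conn=39 S1=44 S2=44 S3=39 S4=44 blocked=[]
Op 2: conn=19 S1=44 S2=24 S3=39 S4=44 blocked=[]
Op 3: conn=19 S1=44 S2=24 S3=39 S4=57 blocked=[]
Op 4: conn=38 S1=44 S2=24 S3=39 S4=57 blocked=[]
Op 5: conn=22 S1=44 S2=24 S3=23 S4=57 blocked=[]
Op 6: conn=11 S1=44 S2=24 S3=23 S4=46 blocked=[]
Op 7: conn=11 S1=44 S2=24 S3=23 S4=71 blocked=[]
Op 8: conn=36 S1=44 S2=24 S3=23 S4=71 blocked=[]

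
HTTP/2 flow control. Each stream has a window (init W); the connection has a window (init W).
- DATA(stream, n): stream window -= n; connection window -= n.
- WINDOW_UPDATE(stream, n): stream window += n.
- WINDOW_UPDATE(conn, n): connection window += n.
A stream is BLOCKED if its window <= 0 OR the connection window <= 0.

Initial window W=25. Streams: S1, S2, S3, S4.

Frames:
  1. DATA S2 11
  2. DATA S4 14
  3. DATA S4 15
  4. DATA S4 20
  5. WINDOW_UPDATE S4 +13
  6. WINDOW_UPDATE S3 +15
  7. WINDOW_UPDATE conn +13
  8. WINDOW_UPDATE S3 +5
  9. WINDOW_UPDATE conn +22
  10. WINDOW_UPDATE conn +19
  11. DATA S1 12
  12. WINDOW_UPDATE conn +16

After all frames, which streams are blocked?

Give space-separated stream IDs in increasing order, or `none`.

Answer: S4

Derivation:
Op 1: conn=14 S1=25 S2=14 S3=25 S4=25 blocked=[]
Op 2: conn=0 S1=25 S2=14 S3=25 S4=11 blocked=[1, 2, 3, 4]
Op 3: conn=-15 S1=25 S2=14 S3=25 S4=-4 blocked=[1, 2, 3, 4]
Op 4: conn=-35 S1=25 S2=14 S3=25 S4=-24 blocked=[1, 2, 3, 4]
Op 5: conn=-35 S1=25 S2=14 S3=25 S4=-11 blocked=[1, 2, 3, 4]
Op 6: conn=-35 S1=25 S2=14 S3=40 S4=-11 blocked=[1, 2, 3, 4]
Op 7: conn=-22 S1=25 S2=14 S3=40 S4=-11 blocked=[1, 2, 3, 4]
Op 8: conn=-22 S1=25 S2=14 S3=45 S4=-11 blocked=[1, 2, 3, 4]
Op 9: conn=0 S1=25 S2=14 S3=45 S4=-11 blocked=[1, 2, 3, 4]
Op 10: conn=19 S1=25 S2=14 S3=45 S4=-11 blocked=[4]
Op 11: conn=7 S1=13 S2=14 S3=45 S4=-11 blocked=[4]
Op 12: conn=23 S1=13 S2=14 S3=45 S4=-11 blocked=[4]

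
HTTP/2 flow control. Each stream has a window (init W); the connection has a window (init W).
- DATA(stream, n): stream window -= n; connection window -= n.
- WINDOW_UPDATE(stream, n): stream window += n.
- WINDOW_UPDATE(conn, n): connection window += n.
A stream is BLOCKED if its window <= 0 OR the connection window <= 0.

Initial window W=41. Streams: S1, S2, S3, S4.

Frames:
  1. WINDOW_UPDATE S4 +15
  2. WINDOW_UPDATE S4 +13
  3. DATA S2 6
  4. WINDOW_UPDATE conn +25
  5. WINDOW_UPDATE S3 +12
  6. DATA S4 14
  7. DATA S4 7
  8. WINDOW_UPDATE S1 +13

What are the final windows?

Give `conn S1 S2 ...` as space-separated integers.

Answer: 39 54 35 53 48

Derivation:
Op 1: conn=41 S1=41 S2=41 S3=41 S4=56 blocked=[]
Op 2: conn=41 S1=41 S2=41 S3=41 S4=69 blocked=[]
Op 3: conn=35 S1=41 S2=35 S3=41 S4=69 blocked=[]
Op 4: conn=60 S1=41 S2=35 S3=41 S4=69 blocked=[]
Op 5: conn=60 S1=41 S2=35 S3=53 S4=69 blocked=[]
Op 6: conn=46 S1=41 S2=35 S3=53 S4=55 blocked=[]
Op 7: conn=39 S1=41 S2=35 S3=53 S4=48 blocked=[]
Op 8: conn=39 S1=54 S2=35 S3=53 S4=48 blocked=[]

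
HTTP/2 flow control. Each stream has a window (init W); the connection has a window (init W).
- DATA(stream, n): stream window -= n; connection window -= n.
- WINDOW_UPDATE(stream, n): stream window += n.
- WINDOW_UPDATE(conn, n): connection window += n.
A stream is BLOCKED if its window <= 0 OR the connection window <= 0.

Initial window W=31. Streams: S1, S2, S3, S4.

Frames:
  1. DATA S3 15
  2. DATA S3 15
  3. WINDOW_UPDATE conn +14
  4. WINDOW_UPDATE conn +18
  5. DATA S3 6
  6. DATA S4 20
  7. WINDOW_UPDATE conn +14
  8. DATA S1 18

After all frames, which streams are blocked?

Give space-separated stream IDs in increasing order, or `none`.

Op 1: conn=16 S1=31 S2=31 S3=16 S4=31 blocked=[]
Op 2: conn=1 S1=31 S2=31 S3=1 S4=31 blocked=[]
Op 3: conn=15 S1=31 S2=31 S3=1 S4=31 blocked=[]
Op 4: conn=33 S1=31 S2=31 S3=1 S4=31 blocked=[]
Op 5: conn=27 S1=31 S2=31 S3=-5 S4=31 blocked=[3]
Op 6: conn=7 S1=31 S2=31 S3=-5 S4=11 blocked=[3]
Op 7: conn=21 S1=31 S2=31 S3=-5 S4=11 blocked=[3]
Op 8: conn=3 S1=13 S2=31 S3=-5 S4=11 blocked=[3]

Answer: S3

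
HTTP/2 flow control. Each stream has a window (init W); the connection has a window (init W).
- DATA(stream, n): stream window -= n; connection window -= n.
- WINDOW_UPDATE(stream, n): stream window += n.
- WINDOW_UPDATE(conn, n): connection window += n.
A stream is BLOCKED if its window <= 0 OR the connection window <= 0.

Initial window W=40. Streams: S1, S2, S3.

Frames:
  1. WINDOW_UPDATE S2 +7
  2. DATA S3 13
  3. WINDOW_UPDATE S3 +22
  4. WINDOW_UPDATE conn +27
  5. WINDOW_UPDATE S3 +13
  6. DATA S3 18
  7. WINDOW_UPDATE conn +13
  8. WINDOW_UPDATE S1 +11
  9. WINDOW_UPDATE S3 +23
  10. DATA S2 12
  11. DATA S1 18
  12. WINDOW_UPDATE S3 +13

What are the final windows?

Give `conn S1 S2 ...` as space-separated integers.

Answer: 19 33 35 80

Derivation:
Op 1: conn=40 S1=40 S2=47 S3=40 blocked=[]
Op 2: conn=27 S1=40 S2=47 S3=27 blocked=[]
Op 3: conn=27 S1=40 S2=47 S3=49 blocked=[]
Op 4: conn=54 S1=40 S2=47 S3=49 blocked=[]
Op 5: conn=54 S1=40 S2=47 S3=62 blocked=[]
Op 6: conn=36 S1=40 S2=47 S3=44 blocked=[]
Op 7: conn=49 S1=40 S2=47 S3=44 blocked=[]
Op 8: conn=49 S1=51 S2=47 S3=44 blocked=[]
Op 9: conn=49 S1=51 S2=47 S3=67 blocked=[]
Op 10: conn=37 S1=51 S2=35 S3=67 blocked=[]
Op 11: conn=19 S1=33 S2=35 S3=67 blocked=[]
Op 12: conn=19 S1=33 S2=35 S3=80 blocked=[]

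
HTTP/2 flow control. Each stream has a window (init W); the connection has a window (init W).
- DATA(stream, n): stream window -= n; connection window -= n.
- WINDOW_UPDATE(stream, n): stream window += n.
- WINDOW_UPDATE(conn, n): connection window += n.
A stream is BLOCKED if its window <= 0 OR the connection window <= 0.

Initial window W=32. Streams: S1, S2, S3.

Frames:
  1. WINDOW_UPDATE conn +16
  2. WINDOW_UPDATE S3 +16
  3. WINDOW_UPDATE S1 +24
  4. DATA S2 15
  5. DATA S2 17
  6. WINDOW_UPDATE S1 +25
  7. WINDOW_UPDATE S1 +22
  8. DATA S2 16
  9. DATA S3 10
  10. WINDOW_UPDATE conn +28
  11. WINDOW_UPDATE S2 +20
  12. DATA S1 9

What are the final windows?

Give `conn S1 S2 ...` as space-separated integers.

Answer: 9 94 4 38

Derivation:
Op 1: conn=48 S1=32 S2=32 S3=32 blocked=[]
Op 2: conn=48 S1=32 S2=32 S3=48 blocked=[]
Op 3: conn=48 S1=56 S2=32 S3=48 blocked=[]
Op 4: conn=33 S1=56 S2=17 S3=48 blocked=[]
Op 5: conn=16 S1=56 S2=0 S3=48 blocked=[2]
Op 6: conn=16 S1=81 S2=0 S3=48 blocked=[2]
Op 7: conn=16 S1=103 S2=0 S3=48 blocked=[2]
Op 8: conn=0 S1=103 S2=-16 S3=48 blocked=[1, 2, 3]
Op 9: conn=-10 S1=103 S2=-16 S3=38 blocked=[1, 2, 3]
Op 10: conn=18 S1=103 S2=-16 S3=38 blocked=[2]
Op 11: conn=18 S1=103 S2=4 S3=38 blocked=[]
Op 12: conn=9 S1=94 S2=4 S3=38 blocked=[]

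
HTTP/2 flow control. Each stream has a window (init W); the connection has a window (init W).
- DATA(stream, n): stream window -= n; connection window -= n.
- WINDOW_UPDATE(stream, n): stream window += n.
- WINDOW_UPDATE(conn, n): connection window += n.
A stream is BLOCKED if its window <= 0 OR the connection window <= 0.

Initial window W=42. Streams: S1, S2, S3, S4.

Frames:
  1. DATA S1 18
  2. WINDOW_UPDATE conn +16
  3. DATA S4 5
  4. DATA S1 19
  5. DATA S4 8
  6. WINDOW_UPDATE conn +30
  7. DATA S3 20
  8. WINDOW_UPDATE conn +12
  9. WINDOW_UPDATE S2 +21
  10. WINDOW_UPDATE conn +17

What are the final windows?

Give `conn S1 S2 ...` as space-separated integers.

Op 1: conn=24 S1=24 S2=42 S3=42 S4=42 blocked=[]
Op 2: conn=40 S1=24 S2=42 S3=42 S4=42 blocked=[]
Op 3: conn=35 S1=24 S2=42 S3=42 S4=37 blocked=[]
Op 4: conn=16 S1=5 S2=42 S3=42 S4=37 blocked=[]
Op 5: conn=8 S1=5 S2=42 S3=42 S4=29 blocked=[]
Op 6: conn=38 S1=5 S2=42 S3=42 S4=29 blocked=[]
Op 7: conn=18 S1=5 S2=42 S3=22 S4=29 blocked=[]
Op 8: conn=30 S1=5 S2=42 S3=22 S4=29 blocked=[]
Op 9: conn=30 S1=5 S2=63 S3=22 S4=29 blocked=[]
Op 10: conn=47 S1=5 S2=63 S3=22 S4=29 blocked=[]

Answer: 47 5 63 22 29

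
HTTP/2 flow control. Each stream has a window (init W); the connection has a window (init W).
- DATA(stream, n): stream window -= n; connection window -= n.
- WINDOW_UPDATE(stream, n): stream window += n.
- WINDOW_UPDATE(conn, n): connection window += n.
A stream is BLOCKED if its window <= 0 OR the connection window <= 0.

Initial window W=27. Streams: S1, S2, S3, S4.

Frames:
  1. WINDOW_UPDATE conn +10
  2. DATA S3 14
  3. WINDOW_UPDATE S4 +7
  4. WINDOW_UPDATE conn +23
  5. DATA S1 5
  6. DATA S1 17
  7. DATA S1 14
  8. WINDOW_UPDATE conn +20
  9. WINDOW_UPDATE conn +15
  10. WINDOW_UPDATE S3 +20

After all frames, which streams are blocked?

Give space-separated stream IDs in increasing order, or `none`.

Op 1: conn=37 S1=27 S2=27 S3=27 S4=27 blocked=[]
Op 2: conn=23 S1=27 S2=27 S3=13 S4=27 blocked=[]
Op 3: conn=23 S1=27 S2=27 S3=13 S4=34 blocked=[]
Op 4: conn=46 S1=27 S2=27 S3=13 S4=34 blocked=[]
Op 5: conn=41 S1=22 S2=27 S3=13 S4=34 blocked=[]
Op 6: conn=24 S1=5 S2=27 S3=13 S4=34 blocked=[]
Op 7: conn=10 S1=-9 S2=27 S3=13 S4=34 blocked=[1]
Op 8: conn=30 S1=-9 S2=27 S3=13 S4=34 blocked=[1]
Op 9: conn=45 S1=-9 S2=27 S3=13 S4=34 blocked=[1]
Op 10: conn=45 S1=-9 S2=27 S3=33 S4=34 blocked=[1]

Answer: S1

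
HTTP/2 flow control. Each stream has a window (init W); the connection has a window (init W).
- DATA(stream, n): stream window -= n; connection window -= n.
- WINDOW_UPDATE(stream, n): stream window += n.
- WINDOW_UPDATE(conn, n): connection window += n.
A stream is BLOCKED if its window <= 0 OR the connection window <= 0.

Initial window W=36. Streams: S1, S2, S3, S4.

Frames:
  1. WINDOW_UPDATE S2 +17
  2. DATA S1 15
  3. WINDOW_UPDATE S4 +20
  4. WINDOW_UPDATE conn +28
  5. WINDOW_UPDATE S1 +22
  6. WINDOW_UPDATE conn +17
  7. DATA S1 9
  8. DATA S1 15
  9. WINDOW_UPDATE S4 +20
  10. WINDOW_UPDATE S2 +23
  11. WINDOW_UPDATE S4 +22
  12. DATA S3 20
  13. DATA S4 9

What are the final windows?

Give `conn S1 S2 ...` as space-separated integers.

Answer: 13 19 76 16 89

Derivation:
Op 1: conn=36 S1=36 S2=53 S3=36 S4=36 blocked=[]
Op 2: conn=21 S1=21 S2=53 S3=36 S4=36 blocked=[]
Op 3: conn=21 S1=21 S2=53 S3=36 S4=56 blocked=[]
Op 4: conn=49 S1=21 S2=53 S3=36 S4=56 blocked=[]
Op 5: conn=49 S1=43 S2=53 S3=36 S4=56 blocked=[]
Op 6: conn=66 S1=43 S2=53 S3=36 S4=56 blocked=[]
Op 7: conn=57 S1=34 S2=53 S3=36 S4=56 blocked=[]
Op 8: conn=42 S1=19 S2=53 S3=36 S4=56 blocked=[]
Op 9: conn=42 S1=19 S2=53 S3=36 S4=76 blocked=[]
Op 10: conn=42 S1=19 S2=76 S3=36 S4=76 blocked=[]
Op 11: conn=42 S1=19 S2=76 S3=36 S4=98 blocked=[]
Op 12: conn=22 S1=19 S2=76 S3=16 S4=98 blocked=[]
Op 13: conn=13 S1=19 S2=76 S3=16 S4=89 blocked=[]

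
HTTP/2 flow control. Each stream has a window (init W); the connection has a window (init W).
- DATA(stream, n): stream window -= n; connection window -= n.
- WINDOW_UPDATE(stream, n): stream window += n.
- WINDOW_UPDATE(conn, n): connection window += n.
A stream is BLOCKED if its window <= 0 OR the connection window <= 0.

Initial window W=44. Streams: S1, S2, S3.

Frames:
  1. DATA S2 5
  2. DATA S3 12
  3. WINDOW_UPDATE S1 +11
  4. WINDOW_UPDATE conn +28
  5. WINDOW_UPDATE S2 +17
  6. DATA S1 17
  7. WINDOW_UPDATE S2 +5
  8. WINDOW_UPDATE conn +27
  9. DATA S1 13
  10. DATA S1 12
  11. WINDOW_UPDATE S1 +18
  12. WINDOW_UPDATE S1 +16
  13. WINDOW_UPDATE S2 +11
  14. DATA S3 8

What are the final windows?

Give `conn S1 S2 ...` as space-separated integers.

Op 1: conn=39 S1=44 S2=39 S3=44 blocked=[]
Op 2: conn=27 S1=44 S2=39 S3=32 blocked=[]
Op 3: conn=27 S1=55 S2=39 S3=32 blocked=[]
Op 4: conn=55 S1=55 S2=39 S3=32 blocked=[]
Op 5: conn=55 S1=55 S2=56 S3=32 blocked=[]
Op 6: conn=38 S1=38 S2=56 S3=32 blocked=[]
Op 7: conn=38 S1=38 S2=61 S3=32 blocked=[]
Op 8: conn=65 S1=38 S2=61 S3=32 blocked=[]
Op 9: conn=52 S1=25 S2=61 S3=32 blocked=[]
Op 10: conn=40 S1=13 S2=61 S3=32 blocked=[]
Op 11: conn=40 S1=31 S2=61 S3=32 blocked=[]
Op 12: conn=40 S1=47 S2=61 S3=32 blocked=[]
Op 13: conn=40 S1=47 S2=72 S3=32 blocked=[]
Op 14: conn=32 S1=47 S2=72 S3=24 blocked=[]

Answer: 32 47 72 24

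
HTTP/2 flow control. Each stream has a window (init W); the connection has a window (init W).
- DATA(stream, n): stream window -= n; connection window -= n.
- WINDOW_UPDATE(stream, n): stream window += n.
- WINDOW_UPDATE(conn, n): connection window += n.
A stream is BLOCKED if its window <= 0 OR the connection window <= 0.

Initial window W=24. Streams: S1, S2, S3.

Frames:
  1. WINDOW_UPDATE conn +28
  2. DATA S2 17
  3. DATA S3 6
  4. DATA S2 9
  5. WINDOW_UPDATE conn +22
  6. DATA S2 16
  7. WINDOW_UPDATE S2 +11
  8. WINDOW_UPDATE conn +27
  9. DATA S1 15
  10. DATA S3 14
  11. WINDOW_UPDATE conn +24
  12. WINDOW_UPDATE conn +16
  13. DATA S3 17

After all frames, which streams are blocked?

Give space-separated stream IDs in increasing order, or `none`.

Op 1: conn=52 S1=24 S2=24 S3=24 blocked=[]
Op 2: conn=35 S1=24 S2=7 S3=24 blocked=[]
Op 3: conn=29 S1=24 S2=7 S3=18 blocked=[]
Op 4: conn=20 S1=24 S2=-2 S3=18 blocked=[2]
Op 5: conn=42 S1=24 S2=-2 S3=18 blocked=[2]
Op 6: conn=26 S1=24 S2=-18 S3=18 blocked=[2]
Op 7: conn=26 S1=24 S2=-7 S3=18 blocked=[2]
Op 8: conn=53 S1=24 S2=-7 S3=18 blocked=[2]
Op 9: conn=38 S1=9 S2=-7 S3=18 blocked=[2]
Op 10: conn=24 S1=9 S2=-7 S3=4 blocked=[2]
Op 11: conn=48 S1=9 S2=-7 S3=4 blocked=[2]
Op 12: conn=64 S1=9 S2=-7 S3=4 blocked=[2]
Op 13: conn=47 S1=9 S2=-7 S3=-13 blocked=[2, 3]

Answer: S2 S3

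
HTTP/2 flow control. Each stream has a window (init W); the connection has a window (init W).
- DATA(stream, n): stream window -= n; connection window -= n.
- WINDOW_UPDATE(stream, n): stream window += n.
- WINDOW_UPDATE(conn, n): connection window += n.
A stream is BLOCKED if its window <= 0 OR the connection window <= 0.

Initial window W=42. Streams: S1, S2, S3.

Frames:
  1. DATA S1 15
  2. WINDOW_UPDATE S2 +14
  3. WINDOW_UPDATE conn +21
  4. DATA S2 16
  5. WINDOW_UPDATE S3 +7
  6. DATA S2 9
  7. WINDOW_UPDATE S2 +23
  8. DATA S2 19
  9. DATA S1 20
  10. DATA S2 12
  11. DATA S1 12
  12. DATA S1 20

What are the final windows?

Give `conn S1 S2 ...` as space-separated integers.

Answer: -60 -25 23 49

Derivation:
Op 1: conn=27 S1=27 S2=42 S3=42 blocked=[]
Op 2: conn=27 S1=27 S2=56 S3=42 blocked=[]
Op 3: conn=48 S1=27 S2=56 S3=42 blocked=[]
Op 4: conn=32 S1=27 S2=40 S3=42 blocked=[]
Op 5: conn=32 S1=27 S2=40 S3=49 blocked=[]
Op 6: conn=23 S1=27 S2=31 S3=49 blocked=[]
Op 7: conn=23 S1=27 S2=54 S3=49 blocked=[]
Op 8: conn=4 S1=27 S2=35 S3=49 blocked=[]
Op 9: conn=-16 S1=7 S2=35 S3=49 blocked=[1, 2, 3]
Op 10: conn=-28 S1=7 S2=23 S3=49 blocked=[1, 2, 3]
Op 11: conn=-40 S1=-5 S2=23 S3=49 blocked=[1, 2, 3]
Op 12: conn=-60 S1=-25 S2=23 S3=49 blocked=[1, 2, 3]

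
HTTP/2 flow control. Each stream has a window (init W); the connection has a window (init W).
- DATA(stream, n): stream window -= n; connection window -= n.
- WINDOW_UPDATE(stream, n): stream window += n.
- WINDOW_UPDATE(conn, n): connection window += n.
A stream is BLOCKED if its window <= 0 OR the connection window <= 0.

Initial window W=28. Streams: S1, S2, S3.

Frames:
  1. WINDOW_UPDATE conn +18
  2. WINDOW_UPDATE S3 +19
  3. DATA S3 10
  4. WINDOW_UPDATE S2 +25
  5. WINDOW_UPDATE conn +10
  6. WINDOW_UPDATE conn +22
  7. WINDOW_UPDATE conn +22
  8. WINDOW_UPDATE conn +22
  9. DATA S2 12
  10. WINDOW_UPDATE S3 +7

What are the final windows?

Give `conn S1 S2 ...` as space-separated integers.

Answer: 100 28 41 44

Derivation:
Op 1: conn=46 S1=28 S2=28 S3=28 blocked=[]
Op 2: conn=46 S1=28 S2=28 S3=47 blocked=[]
Op 3: conn=36 S1=28 S2=28 S3=37 blocked=[]
Op 4: conn=36 S1=28 S2=53 S3=37 blocked=[]
Op 5: conn=46 S1=28 S2=53 S3=37 blocked=[]
Op 6: conn=68 S1=28 S2=53 S3=37 blocked=[]
Op 7: conn=90 S1=28 S2=53 S3=37 blocked=[]
Op 8: conn=112 S1=28 S2=53 S3=37 blocked=[]
Op 9: conn=100 S1=28 S2=41 S3=37 blocked=[]
Op 10: conn=100 S1=28 S2=41 S3=44 blocked=[]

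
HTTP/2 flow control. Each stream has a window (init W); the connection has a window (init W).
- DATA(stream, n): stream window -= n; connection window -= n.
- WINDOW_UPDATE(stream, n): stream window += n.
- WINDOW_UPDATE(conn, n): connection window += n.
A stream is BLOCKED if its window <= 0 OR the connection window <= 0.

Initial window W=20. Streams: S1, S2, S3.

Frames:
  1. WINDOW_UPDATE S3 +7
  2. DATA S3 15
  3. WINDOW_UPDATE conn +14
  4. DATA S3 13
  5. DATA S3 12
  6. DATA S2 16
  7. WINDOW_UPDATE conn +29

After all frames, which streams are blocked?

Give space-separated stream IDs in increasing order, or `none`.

Op 1: conn=20 S1=20 S2=20 S3=27 blocked=[]
Op 2: conn=5 S1=20 S2=20 S3=12 blocked=[]
Op 3: conn=19 S1=20 S2=20 S3=12 blocked=[]
Op 4: conn=6 S1=20 S2=20 S3=-1 blocked=[3]
Op 5: conn=-6 S1=20 S2=20 S3=-13 blocked=[1, 2, 3]
Op 6: conn=-22 S1=20 S2=4 S3=-13 blocked=[1, 2, 3]
Op 7: conn=7 S1=20 S2=4 S3=-13 blocked=[3]

Answer: S3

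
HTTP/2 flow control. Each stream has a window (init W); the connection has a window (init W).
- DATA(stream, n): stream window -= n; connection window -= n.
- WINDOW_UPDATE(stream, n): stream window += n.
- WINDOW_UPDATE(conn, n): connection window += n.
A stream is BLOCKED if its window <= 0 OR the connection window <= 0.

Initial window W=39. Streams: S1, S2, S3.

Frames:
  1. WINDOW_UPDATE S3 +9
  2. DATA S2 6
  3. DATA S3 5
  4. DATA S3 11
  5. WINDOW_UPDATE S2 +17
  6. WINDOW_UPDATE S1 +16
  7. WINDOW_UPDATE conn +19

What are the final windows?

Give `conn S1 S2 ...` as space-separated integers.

Op 1: conn=39 S1=39 S2=39 S3=48 blocked=[]
Op 2: conn=33 S1=39 S2=33 S3=48 blocked=[]
Op 3: conn=28 S1=39 S2=33 S3=43 blocked=[]
Op 4: conn=17 S1=39 S2=33 S3=32 blocked=[]
Op 5: conn=17 S1=39 S2=50 S3=32 blocked=[]
Op 6: conn=17 S1=55 S2=50 S3=32 blocked=[]
Op 7: conn=36 S1=55 S2=50 S3=32 blocked=[]

Answer: 36 55 50 32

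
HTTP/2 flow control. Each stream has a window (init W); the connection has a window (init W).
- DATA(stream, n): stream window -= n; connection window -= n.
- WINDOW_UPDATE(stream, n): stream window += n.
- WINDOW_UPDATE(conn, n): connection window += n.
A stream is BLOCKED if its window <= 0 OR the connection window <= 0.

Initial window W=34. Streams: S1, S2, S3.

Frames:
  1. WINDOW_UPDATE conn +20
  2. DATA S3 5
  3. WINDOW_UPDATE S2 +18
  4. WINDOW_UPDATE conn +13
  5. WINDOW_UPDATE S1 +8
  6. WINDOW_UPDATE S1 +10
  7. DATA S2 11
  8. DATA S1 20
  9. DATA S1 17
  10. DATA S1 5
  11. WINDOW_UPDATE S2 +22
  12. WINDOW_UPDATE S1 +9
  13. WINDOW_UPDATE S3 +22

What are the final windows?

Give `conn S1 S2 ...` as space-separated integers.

Op 1: conn=54 S1=34 S2=34 S3=34 blocked=[]
Op 2: conn=49 S1=34 S2=34 S3=29 blocked=[]
Op 3: conn=49 S1=34 S2=52 S3=29 blocked=[]
Op 4: conn=62 S1=34 S2=52 S3=29 blocked=[]
Op 5: conn=62 S1=42 S2=52 S3=29 blocked=[]
Op 6: conn=62 S1=52 S2=52 S3=29 blocked=[]
Op 7: conn=51 S1=52 S2=41 S3=29 blocked=[]
Op 8: conn=31 S1=32 S2=41 S3=29 blocked=[]
Op 9: conn=14 S1=15 S2=41 S3=29 blocked=[]
Op 10: conn=9 S1=10 S2=41 S3=29 blocked=[]
Op 11: conn=9 S1=10 S2=63 S3=29 blocked=[]
Op 12: conn=9 S1=19 S2=63 S3=29 blocked=[]
Op 13: conn=9 S1=19 S2=63 S3=51 blocked=[]

Answer: 9 19 63 51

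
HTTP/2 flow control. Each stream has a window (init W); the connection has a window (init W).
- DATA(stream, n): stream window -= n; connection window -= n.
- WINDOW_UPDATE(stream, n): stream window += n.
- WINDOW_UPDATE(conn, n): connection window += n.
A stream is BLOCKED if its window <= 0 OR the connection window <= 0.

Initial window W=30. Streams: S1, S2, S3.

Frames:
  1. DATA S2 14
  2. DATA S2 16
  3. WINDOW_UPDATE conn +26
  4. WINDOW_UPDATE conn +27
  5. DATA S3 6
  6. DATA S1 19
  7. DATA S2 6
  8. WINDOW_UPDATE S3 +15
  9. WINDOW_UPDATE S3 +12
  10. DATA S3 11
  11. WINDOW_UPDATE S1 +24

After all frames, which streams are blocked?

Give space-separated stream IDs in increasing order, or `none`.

Op 1: conn=16 S1=30 S2=16 S3=30 blocked=[]
Op 2: conn=0 S1=30 S2=0 S3=30 blocked=[1, 2, 3]
Op 3: conn=26 S1=30 S2=0 S3=30 blocked=[2]
Op 4: conn=53 S1=30 S2=0 S3=30 blocked=[2]
Op 5: conn=47 S1=30 S2=0 S3=24 blocked=[2]
Op 6: conn=28 S1=11 S2=0 S3=24 blocked=[2]
Op 7: conn=22 S1=11 S2=-6 S3=24 blocked=[2]
Op 8: conn=22 S1=11 S2=-6 S3=39 blocked=[2]
Op 9: conn=22 S1=11 S2=-6 S3=51 blocked=[2]
Op 10: conn=11 S1=11 S2=-6 S3=40 blocked=[2]
Op 11: conn=11 S1=35 S2=-6 S3=40 blocked=[2]

Answer: S2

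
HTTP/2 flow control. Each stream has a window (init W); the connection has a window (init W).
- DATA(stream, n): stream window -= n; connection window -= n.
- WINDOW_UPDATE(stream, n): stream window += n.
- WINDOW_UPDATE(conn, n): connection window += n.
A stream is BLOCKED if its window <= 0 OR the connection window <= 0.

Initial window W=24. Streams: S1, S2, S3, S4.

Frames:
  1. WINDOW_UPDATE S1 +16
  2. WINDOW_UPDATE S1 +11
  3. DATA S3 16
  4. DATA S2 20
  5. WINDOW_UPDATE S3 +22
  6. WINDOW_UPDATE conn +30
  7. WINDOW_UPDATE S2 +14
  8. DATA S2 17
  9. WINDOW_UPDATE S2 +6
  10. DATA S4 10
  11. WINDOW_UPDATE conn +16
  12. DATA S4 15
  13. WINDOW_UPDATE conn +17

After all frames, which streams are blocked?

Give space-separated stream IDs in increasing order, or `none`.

Op 1: conn=24 S1=40 S2=24 S3=24 S4=24 blocked=[]
Op 2: conn=24 S1=51 S2=24 S3=24 S4=24 blocked=[]
Op 3: conn=8 S1=51 S2=24 S3=8 S4=24 blocked=[]
Op 4: conn=-12 S1=51 S2=4 S3=8 S4=24 blocked=[1, 2, 3, 4]
Op 5: conn=-12 S1=51 S2=4 S3=30 S4=24 blocked=[1, 2, 3, 4]
Op 6: conn=18 S1=51 S2=4 S3=30 S4=24 blocked=[]
Op 7: conn=18 S1=51 S2=18 S3=30 S4=24 blocked=[]
Op 8: conn=1 S1=51 S2=1 S3=30 S4=24 blocked=[]
Op 9: conn=1 S1=51 S2=7 S3=30 S4=24 blocked=[]
Op 10: conn=-9 S1=51 S2=7 S3=30 S4=14 blocked=[1, 2, 3, 4]
Op 11: conn=7 S1=51 S2=7 S3=30 S4=14 blocked=[]
Op 12: conn=-8 S1=51 S2=7 S3=30 S4=-1 blocked=[1, 2, 3, 4]
Op 13: conn=9 S1=51 S2=7 S3=30 S4=-1 blocked=[4]

Answer: S4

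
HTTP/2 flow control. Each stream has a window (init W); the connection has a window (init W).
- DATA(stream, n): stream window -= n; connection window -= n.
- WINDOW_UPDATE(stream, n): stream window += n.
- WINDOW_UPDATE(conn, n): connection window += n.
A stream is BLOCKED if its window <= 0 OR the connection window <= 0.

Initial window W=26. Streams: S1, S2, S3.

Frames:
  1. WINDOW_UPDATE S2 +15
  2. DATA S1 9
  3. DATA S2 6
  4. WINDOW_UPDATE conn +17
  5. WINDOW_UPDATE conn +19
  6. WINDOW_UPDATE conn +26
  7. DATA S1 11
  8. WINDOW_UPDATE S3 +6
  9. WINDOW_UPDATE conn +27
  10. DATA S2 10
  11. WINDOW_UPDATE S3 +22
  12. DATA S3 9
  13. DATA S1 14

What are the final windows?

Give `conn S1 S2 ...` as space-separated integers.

Op 1: conn=26 S1=26 S2=41 S3=26 blocked=[]
Op 2: conn=17 S1=17 S2=41 S3=26 blocked=[]
Op 3: conn=11 S1=17 S2=35 S3=26 blocked=[]
Op 4: conn=28 S1=17 S2=35 S3=26 blocked=[]
Op 5: conn=47 S1=17 S2=35 S3=26 blocked=[]
Op 6: conn=73 S1=17 S2=35 S3=26 blocked=[]
Op 7: conn=62 S1=6 S2=35 S3=26 blocked=[]
Op 8: conn=62 S1=6 S2=35 S3=32 blocked=[]
Op 9: conn=89 S1=6 S2=35 S3=32 blocked=[]
Op 10: conn=79 S1=6 S2=25 S3=32 blocked=[]
Op 11: conn=79 S1=6 S2=25 S3=54 blocked=[]
Op 12: conn=70 S1=6 S2=25 S3=45 blocked=[]
Op 13: conn=56 S1=-8 S2=25 S3=45 blocked=[1]

Answer: 56 -8 25 45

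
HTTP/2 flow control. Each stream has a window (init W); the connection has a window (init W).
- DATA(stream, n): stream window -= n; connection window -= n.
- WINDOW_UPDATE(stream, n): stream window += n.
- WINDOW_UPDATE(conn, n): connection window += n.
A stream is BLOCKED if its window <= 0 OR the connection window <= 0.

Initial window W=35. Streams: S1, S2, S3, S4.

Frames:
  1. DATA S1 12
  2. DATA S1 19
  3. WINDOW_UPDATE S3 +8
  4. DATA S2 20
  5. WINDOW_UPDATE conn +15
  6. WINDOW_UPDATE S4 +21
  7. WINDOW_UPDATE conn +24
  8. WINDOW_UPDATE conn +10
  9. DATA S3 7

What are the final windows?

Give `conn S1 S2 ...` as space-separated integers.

Op 1: conn=23 S1=23 S2=35 S3=35 S4=35 blocked=[]
Op 2: conn=4 S1=4 S2=35 S3=35 S4=35 blocked=[]
Op 3: conn=4 S1=4 S2=35 S3=43 S4=35 blocked=[]
Op 4: conn=-16 S1=4 S2=15 S3=43 S4=35 blocked=[1, 2, 3, 4]
Op 5: conn=-1 S1=4 S2=15 S3=43 S4=35 blocked=[1, 2, 3, 4]
Op 6: conn=-1 S1=4 S2=15 S3=43 S4=56 blocked=[1, 2, 3, 4]
Op 7: conn=23 S1=4 S2=15 S3=43 S4=56 blocked=[]
Op 8: conn=33 S1=4 S2=15 S3=43 S4=56 blocked=[]
Op 9: conn=26 S1=4 S2=15 S3=36 S4=56 blocked=[]

Answer: 26 4 15 36 56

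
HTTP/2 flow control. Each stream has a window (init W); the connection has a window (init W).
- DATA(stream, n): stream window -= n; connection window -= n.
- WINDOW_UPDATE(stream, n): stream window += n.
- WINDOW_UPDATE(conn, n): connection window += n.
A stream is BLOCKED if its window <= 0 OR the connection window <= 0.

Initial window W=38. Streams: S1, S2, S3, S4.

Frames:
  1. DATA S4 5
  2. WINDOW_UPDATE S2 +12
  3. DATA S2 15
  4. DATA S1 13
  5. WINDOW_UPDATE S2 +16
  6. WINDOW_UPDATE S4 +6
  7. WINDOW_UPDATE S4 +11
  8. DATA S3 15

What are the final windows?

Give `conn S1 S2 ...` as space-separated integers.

Op 1: conn=33 S1=38 S2=38 S3=38 S4=33 blocked=[]
Op 2: conn=33 S1=38 S2=50 S3=38 S4=33 blocked=[]
Op 3: conn=18 S1=38 S2=35 S3=38 S4=33 blocked=[]
Op 4: conn=5 S1=25 S2=35 S3=38 S4=33 blocked=[]
Op 5: conn=5 S1=25 S2=51 S3=38 S4=33 blocked=[]
Op 6: conn=5 S1=25 S2=51 S3=38 S4=39 blocked=[]
Op 7: conn=5 S1=25 S2=51 S3=38 S4=50 blocked=[]
Op 8: conn=-10 S1=25 S2=51 S3=23 S4=50 blocked=[1, 2, 3, 4]

Answer: -10 25 51 23 50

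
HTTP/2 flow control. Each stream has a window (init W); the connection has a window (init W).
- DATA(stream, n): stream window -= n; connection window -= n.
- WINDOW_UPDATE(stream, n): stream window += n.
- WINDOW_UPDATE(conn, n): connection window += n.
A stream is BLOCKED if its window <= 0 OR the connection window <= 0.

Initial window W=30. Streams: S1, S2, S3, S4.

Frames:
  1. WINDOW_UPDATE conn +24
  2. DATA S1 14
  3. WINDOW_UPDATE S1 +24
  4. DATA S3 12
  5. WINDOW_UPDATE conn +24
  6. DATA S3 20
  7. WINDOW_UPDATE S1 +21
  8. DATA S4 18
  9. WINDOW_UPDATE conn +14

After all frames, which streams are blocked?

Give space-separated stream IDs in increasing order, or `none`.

Op 1: conn=54 S1=30 S2=30 S3=30 S4=30 blocked=[]
Op 2: conn=40 S1=16 S2=30 S3=30 S4=30 blocked=[]
Op 3: conn=40 S1=40 S2=30 S3=30 S4=30 blocked=[]
Op 4: conn=28 S1=40 S2=30 S3=18 S4=30 blocked=[]
Op 5: conn=52 S1=40 S2=30 S3=18 S4=30 blocked=[]
Op 6: conn=32 S1=40 S2=30 S3=-2 S4=30 blocked=[3]
Op 7: conn=32 S1=61 S2=30 S3=-2 S4=30 blocked=[3]
Op 8: conn=14 S1=61 S2=30 S3=-2 S4=12 blocked=[3]
Op 9: conn=28 S1=61 S2=30 S3=-2 S4=12 blocked=[3]

Answer: S3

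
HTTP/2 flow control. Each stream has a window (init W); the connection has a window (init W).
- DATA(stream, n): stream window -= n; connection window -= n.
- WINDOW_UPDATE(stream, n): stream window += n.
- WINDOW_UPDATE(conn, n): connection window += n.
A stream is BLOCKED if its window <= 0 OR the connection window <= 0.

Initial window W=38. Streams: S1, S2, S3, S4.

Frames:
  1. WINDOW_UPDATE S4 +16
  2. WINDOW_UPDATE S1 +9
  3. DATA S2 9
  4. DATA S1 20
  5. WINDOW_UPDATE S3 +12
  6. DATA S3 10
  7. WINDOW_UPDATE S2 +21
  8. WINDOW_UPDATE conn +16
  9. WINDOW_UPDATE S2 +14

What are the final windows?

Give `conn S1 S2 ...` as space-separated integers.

Op 1: conn=38 S1=38 S2=38 S3=38 S4=54 blocked=[]
Op 2: conn=38 S1=47 S2=38 S3=38 S4=54 blocked=[]
Op 3: conn=29 S1=47 S2=29 S3=38 S4=54 blocked=[]
Op 4: conn=9 S1=27 S2=29 S3=38 S4=54 blocked=[]
Op 5: conn=9 S1=27 S2=29 S3=50 S4=54 blocked=[]
Op 6: conn=-1 S1=27 S2=29 S3=40 S4=54 blocked=[1, 2, 3, 4]
Op 7: conn=-1 S1=27 S2=50 S3=40 S4=54 blocked=[1, 2, 3, 4]
Op 8: conn=15 S1=27 S2=50 S3=40 S4=54 blocked=[]
Op 9: conn=15 S1=27 S2=64 S3=40 S4=54 blocked=[]

Answer: 15 27 64 40 54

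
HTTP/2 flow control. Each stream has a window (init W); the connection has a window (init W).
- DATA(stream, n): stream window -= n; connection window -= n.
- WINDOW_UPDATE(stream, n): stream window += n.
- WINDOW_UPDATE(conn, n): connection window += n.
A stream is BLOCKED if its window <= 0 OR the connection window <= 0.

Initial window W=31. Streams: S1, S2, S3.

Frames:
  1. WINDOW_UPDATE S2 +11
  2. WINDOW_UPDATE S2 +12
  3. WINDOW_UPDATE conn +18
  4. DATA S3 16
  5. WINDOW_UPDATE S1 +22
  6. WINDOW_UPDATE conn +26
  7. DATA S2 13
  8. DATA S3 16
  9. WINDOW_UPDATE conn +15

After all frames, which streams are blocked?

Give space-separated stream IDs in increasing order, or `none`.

Answer: S3

Derivation:
Op 1: conn=31 S1=31 S2=42 S3=31 blocked=[]
Op 2: conn=31 S1=31 S2=54 S3=31 blocked=[]
Op 3: conn=49 S1=31 S2=54 S3=31 blocked=[]
Op 4: conn=33 S1=31 S2=54 S3=15 blocked=[]
Op 5: conn=33 S1=53 S2=54 S3=15 blocked=[]
Op 6: conn=59 S1=53 S2=54 S3=15 blocked=[]
Op 7: conn=46 S1=53 S2=41 S3=15 blocked=[]
Op 8: conn=30 S1=53 S2=41 S3=-1 blocked=[3]
Op 9: conn=45 S1=53 S2=41 S3=-1 blocked=[3]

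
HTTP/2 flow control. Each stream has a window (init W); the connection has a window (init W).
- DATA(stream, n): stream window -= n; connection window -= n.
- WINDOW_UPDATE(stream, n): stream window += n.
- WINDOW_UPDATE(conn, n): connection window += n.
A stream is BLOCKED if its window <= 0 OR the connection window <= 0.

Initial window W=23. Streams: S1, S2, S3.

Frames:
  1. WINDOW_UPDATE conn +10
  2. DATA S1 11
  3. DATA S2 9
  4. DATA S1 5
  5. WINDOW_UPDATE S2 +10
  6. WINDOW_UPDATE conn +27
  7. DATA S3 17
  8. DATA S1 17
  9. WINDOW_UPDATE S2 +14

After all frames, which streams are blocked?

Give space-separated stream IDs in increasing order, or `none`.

Op 1: conn=33 S1=23 S2=23 S3=23 blocked=[]
Op 2: conn=22 S1=12 S2=23 S3=23 blocked=[]
Op 3: conn=13 S1=12 S2=14 S3=23 blocked=[]
Op 4: conn=8 S1=7 S2=14 S3=23 blocked=[]
Op 5: conn=8 S1=7 S2=24 S3=23 blocked=[]
Op 6: conn=35 S1=7 S2=24 S3=23 blocked=[]
Op 7: conn=18 S1=7 S2=24 S3=6 blocked=[]
Op 8: conn=1 S1=-10 S2=24 S3=6 blocked=[1]
Op 9: conn=1 S1=-10 S2=38 S3=6 blocked=[1]

Answer: S1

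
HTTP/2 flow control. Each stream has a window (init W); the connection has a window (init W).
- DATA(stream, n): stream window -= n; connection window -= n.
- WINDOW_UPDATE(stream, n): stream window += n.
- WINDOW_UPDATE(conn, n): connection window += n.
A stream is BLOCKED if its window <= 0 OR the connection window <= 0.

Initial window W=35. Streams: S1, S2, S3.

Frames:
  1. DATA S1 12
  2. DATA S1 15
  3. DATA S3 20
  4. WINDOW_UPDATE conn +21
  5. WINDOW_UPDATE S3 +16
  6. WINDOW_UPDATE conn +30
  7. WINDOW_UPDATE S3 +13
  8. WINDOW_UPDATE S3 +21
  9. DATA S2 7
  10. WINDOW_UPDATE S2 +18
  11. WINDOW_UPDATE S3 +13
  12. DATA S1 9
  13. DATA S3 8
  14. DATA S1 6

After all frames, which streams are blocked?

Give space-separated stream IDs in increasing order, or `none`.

Op 1: conn=23 S1=23 S2=35 S3=35 blocked=[]
Op 2: conn=8 S1=8 S2=35 S3=35 blocked=[]
Op 3: conn=-12 S1=8 S2=35 S3=15 blocked=[1, 2, 3]
Op 4: conn=9 S1=8 S2=35 S3=15 blocked=[]
Op 5: conn=9 S1=8 S2=35 S3=31 blocked=[]
Op 6: conn=39 S1=8 S2=35 S3=31 blocked=[]
Op 7: conn=39 S1=8 S2=35 S3=44 blocked=[]
Op 8: conn=39 S1=8 S2=35 S3=65 blocked=[]
Op 9: conn=32 S1=8 S2=28 S3=65 blocked=[]
Op 10: conn=32 S1=8 S2=46 S3=65 blocked=[]
Op 11: conn=32 S1=8 S2=46 S3=78 blocked=[]
Op 12: conn=23 S1=-1 S2=46 S3=78 blocked=[1]
Op 13: conn=15 S1=-1 S2=46 S3=70 blocked=[1]
Op 14: conn=9 S1=-7 S2=46 S3=70 blocked=[1]

Answer: S1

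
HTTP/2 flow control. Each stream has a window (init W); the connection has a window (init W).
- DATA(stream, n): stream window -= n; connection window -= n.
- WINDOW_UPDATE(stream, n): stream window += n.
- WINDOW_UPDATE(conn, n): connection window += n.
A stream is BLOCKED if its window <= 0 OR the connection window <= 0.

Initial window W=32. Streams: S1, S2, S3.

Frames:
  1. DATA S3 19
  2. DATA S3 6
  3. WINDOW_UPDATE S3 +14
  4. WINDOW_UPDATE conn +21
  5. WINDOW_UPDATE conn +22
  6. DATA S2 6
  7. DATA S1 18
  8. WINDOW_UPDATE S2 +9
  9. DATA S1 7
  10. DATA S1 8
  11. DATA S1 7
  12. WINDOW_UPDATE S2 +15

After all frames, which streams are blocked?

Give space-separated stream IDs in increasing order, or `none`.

Op 1: conn=13 S1=32 S2=32 S3=13 blocked=[]
Op 2: conn=7 S1=32 S2=32 S3=7 blocked=[]
Op 3: conn=7 S1=32 S2=32 S3=21 blocked=[]
Op 4: conn=28 S1=32 S2=32 S3=21 blocked=[]
Op 5: conn=50 S1=32 S2=32 S3=21 blocked=[]
Op 6: conn=44 S1=32 S2=26 S3=21 blocked=[]
Op 7: conn=26 S1=14 S2=26 S3=21 blocked=[]
Op 8: conn=26 S1=14 S2=35 S3=21 blocked=[]
Op 9: conn=19 S1=7 S2=35 S3=21 blocked=[]
Op 10: conn=11 S1=-1 S2=35 S3=21 blocked=[1]
Op 11: conn=4 S1=-8 S2=35 S3=21 blocked=[1]
Op 12: conn=4 S1=-8 S2=50 S3=21 blocked=[1]

Answer: S1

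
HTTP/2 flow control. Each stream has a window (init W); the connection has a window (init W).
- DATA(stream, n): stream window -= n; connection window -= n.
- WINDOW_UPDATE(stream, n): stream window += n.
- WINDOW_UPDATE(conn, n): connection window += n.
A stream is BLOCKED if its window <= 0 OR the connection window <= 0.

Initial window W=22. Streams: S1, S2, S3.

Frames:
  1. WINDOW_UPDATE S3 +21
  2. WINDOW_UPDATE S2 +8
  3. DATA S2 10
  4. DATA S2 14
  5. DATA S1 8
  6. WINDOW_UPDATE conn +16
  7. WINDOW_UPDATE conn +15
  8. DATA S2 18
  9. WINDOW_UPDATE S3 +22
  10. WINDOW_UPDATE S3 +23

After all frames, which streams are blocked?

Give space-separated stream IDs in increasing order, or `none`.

Answer: S2

Derivation:
Op 1: conn=22 S1=22 S2=22 S3=43 blocked=[]
Op 2: conn=22 S1=22 S2=30 S3=43 blocked=[]
Op 3: conn=12 S1=22 S2=20 S3=43 blocked=[]
Op 4: conn=-2 S1=22 S2=6 S3=43 blocked=[1, 2, 3]
Op 5: conn=-10 S1=14 S2=6 S3=43 blocked=[1, 2, 3]
Op 6: conn=6 S1=14 S2=6 S3=43 blocked=[]
Op 7: conn=21 S1=14 S2=6 S3=43 blocked=[]
Op 8: conn=3 S1=14 S2=-12 S3=43 blocked=[2]
Op 9: conn=3 S1=14 S2=-12 S3=65 blocked=[2]
Op 10: conn=3 S1=14 S2=-12 S3=88 blocked=[2]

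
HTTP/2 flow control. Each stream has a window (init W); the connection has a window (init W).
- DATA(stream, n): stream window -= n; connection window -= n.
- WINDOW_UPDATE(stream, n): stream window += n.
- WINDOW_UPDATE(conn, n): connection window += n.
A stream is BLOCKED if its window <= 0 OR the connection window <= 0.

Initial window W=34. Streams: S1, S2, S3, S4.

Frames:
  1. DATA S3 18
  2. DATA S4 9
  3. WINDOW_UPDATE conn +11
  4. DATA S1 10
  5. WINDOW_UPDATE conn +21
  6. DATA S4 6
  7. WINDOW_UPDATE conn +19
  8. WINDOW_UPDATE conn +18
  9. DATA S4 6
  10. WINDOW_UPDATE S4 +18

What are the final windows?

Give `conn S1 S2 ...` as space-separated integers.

Op 1: conn=16 S1=34 S2=34 S3=16 S4=34 blocked=[]
Op 2: conn=7 S1=34 S2=34 S3=16 S4=25 blocked=[]
Op 3: conn=18 S1=34 S2=34 S3=16 S4=25 blocked=[]
Op 4: conn=8 S1=24 S2=34 S3=16 S4=25 blocked=[]
Op 5: conn=29 S1=24 S2=34 S3=16 S4=25 blocked=[]
Op 6: conn=23 S1=24 S2=34 S3=16 S4=19 blocked=[]
Op 7: conn=42 S1=24 S2=34 S3=16 S4=19 blocked=[]
Op 8: conn=60 S1=24 S2=34 S3=16 S4=19 blocked=[]
Op 9: conn=54 S1=24 S2=34 S3=16 S4=13 blocked=[]
Op 10: conn=54 S1=24 S2=34 S3=16 S4=31 blocked=[]

Answer: 54 24 34 16 31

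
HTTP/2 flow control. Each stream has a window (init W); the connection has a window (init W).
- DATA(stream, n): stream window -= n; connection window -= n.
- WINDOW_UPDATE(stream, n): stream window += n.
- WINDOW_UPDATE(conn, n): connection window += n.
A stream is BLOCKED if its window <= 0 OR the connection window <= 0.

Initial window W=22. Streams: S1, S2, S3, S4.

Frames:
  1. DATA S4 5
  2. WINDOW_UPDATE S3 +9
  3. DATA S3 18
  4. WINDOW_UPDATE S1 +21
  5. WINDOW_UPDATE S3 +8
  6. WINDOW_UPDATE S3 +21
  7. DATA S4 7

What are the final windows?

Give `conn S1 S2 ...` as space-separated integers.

Answer: -8 43 22 42 10

Derivation:
Op 1: conn=17 S1=22 S2=22 S3=22 S4=17 blocked=[]
Op 2: conn=17 S1=22 S2=22 S3=31 S4=17 blocked=[]
Op 3: conn=-1 S1=22 S2=22 S3=13 S4=17 blocked=[1, 2, 3, 4]
Op 4: conn=-1 S1=43 S2=22 S3=13 S4=17 blocked=[1, 2, 3, 4]
Op 5: conn=-1 S1=43 S2=22 S3=21 S4=17 blocked=[1, 2, 3, 4]
Op 6: conn=-1 S1=43 S2=22 S3=42 S4=17 blocked=[1, 2, 3, 4]
Op 7: conn=-8 S1=43 S2=22 S3=42 S4=10 blocked=[1, 2, 3, 4]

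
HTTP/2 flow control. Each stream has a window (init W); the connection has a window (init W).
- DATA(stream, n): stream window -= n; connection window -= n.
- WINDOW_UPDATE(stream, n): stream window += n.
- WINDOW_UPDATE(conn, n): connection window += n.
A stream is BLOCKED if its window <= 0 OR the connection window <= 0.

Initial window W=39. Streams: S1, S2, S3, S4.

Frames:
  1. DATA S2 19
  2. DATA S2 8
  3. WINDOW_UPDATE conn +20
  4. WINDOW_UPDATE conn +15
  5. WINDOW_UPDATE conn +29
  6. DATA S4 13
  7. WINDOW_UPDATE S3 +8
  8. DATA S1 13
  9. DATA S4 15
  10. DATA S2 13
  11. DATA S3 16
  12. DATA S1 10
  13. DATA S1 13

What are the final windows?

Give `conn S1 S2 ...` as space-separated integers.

Answer: -17 3 -1 31 11

Derivation:
Op 1: conn=20 S1=39 S2=20 S3=39 S4=39 blocked=[]
Op 2: conn=12 S1=39 S2=12 S3=39 S4=39 blocked=[]
Op 3: conn=32 S1=39 S2=12 S3=39 S4=39 blocked=[]
Op 4: conn=47 S1=39 S2=12 S3=39 S4=39 blocked=[]
Op 5: conn=76 S1=39 S2=12 S3=39 S4=39 blocked=[]
Op 6: conn=63 S1=39 S2=12 S3=39 S4=26 blocked=[]
Op 7: conn=63 S1=39 S2=12 S3=47 S4=26 blocked=[]
Op 8: conn=50 S1=26 S2=12 S3=47 S4=26 blocked=[]
Op 9: conn=35 S1=26 S2=12 S3=47 S4=11 blocked=[]
Op 10: conn=22 S1=26 S2=-1 S3=47 S4=11 blocked=[2]
Op 11: conn=6 S1=26 S2=-1 S3=31 S4=11 blocked=[2]
Op 12: conn=-4 S1=16 S2=-1 S3=31 S4=11 blocked=[1, 2, 3, 4]
Op 13: conn=-17 S1=3 S2=-1 S3=31 S4=11 blocked=[1, 2, 3, 4]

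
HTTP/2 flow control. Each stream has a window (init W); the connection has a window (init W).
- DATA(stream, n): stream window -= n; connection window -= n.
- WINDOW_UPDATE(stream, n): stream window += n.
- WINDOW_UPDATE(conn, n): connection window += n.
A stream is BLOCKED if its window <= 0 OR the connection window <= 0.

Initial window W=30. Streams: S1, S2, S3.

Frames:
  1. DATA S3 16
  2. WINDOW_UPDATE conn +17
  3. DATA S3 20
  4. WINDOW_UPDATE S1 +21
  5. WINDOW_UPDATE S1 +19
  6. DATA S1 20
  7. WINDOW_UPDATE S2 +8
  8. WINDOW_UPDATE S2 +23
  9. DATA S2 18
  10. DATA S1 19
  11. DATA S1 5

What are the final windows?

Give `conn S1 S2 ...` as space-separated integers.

Op 1: conn=14 S1=30 S2=30 S3=14 blocked=[]
Op 2: conn=31 S1=30 S2=30 S3=14 blocked=[]
Op 3: conn=11 S1=30 S2=30 S3=-6 blocked=[3]
Op 4: conn=11 S1=51 S2=30 S3=-6 blocked=[3]
Op 5: conn=11 S1=70 S2=30 S3=-6 blocked=[3]
Op 6: conn=-9 S1=50 S2=30 S3=-6 blocked=[1, 2, 3]
Op 7: conn=-9 S1=50 S2=38 S3=-6 blocked=[1, 2, 3]
Op 8: conn=-9 S1=50 S2=61 S3=-6 blocked=[1, 2, 3]
Op 9: conn=-27 S1=50 S2=43 S3=-6 blocked=[1, 2, 3]
Op 10: conn=-46 S1=31 S2=43 S3=-6 blocked=[1, 2, 3]
Op 11: conn=-51 S1=26 S2=43 S3=-6 blocked=[1, 2, 3]

Answer: -51 26 43 -6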